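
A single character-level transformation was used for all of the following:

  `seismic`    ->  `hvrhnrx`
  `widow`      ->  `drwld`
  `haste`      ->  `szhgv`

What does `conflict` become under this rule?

This is the alphabet-reversal cipher (Atbash): a becomes z, b becomes y, etc.
Applying it to conflict: c↔x, o↔l, n↔m, f↔u, l↔o, i↔r, c↔x, t↔g.

xlmuorxg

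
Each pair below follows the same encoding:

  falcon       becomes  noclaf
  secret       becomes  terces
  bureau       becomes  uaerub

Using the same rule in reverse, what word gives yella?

The output letters match the input read backwards: falcon reversed is noclaf. The word is simply reversed.
Undoing it on yella: then reverse → alley.

alley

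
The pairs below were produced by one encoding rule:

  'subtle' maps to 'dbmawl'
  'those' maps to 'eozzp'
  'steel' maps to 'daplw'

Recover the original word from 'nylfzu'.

crayon

Shifts by position in subtle: pos 0: s→d (+11), pos 1: u→b (+7), pos 2: b→m (+11), pos 3: t→a (+7) — repeating every 2. The shifts repeat in a cycle of length 2: positions 0,1,… shift by +11, +7, then the pattern repeats.
Undoing it on nylfzu: n−11=c, y−7=r, l−11=a, f−7=y, z−11=o, u−7=n.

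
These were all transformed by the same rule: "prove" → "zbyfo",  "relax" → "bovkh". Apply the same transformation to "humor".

Compare letters: p→z is +10, r→b is +10, o→y is +10 — a constant shift. Every letter moves 10 places later in the alphabet, wrapping around z→a.
On humor: h+10=r, u+10=e, m+10=w, o+10=y, r+10=b.

rewyb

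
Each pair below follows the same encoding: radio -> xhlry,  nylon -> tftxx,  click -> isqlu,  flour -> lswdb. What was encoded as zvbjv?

total

Letter i (0-indexed) is shifted by i+6, so successive shifts are 6, 7, 8, ….
Decoding zvbjv: z−6=t, v−7=o, b−8=t, j−9=a, v−10=l.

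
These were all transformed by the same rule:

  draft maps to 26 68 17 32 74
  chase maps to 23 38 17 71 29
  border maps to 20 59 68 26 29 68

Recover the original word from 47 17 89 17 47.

d(#4)→26 and r(#18)→68: differences scale by 3, so n = 3·pos + 14. The formula is n = 3×(alphabet index, a=1) + 14.
Decoding 47 17 89 17 47: 47→(47−14)÷3=11=k, 17→(17−14)÷3=1=a, 89→(89−14)÷3=25=y, 17→(17−14)÷3=1=a, 47→(47−14)÷3=11=k.

kayak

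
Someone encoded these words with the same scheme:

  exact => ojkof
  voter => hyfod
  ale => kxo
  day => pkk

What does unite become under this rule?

The shift depends on letter class: consonant x→j is +12, but vowel e→o is +10. Two shifts are in play — +10 for a/e/i/o/u, +12 for every other letter.
On unite: u(vowel)+10=e, n(cons)+12=z, i(vowel)+10=s, t(cons)+12=f, e(vowel)+10=o.

ezsfo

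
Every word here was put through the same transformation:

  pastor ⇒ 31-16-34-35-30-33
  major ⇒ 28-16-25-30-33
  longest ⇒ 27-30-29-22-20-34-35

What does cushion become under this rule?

18-36-34-23-24-30-29

Letters become their 1-based position plus 15 (so a→16, b→17, …).
On cushion: c=3→18, u=21→36, s=19→34, h=8→23, i=9→24, o=15→30, n=14→29.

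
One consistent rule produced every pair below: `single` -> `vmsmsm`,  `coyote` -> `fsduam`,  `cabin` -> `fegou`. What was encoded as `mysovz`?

Letter i (0-indexed) is shifted by i+3, so successive shifts are 3, 4, 5, ….
Undoing it on mysovz: m−3=j, y−4=u, s−5=n, o−6=i, v−7=o, z−8=r.

junior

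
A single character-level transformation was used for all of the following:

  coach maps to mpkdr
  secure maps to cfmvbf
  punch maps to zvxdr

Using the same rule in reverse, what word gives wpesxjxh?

mourning

Shifts by position in coach: pos 0: c→m (+10), pos 1: o→p (+1), pos 2: a→k (+10), pos 3: c→d (+1) — repeating every 2. A repeating key of period 2 is used — shifts +10, +1 over and over.
Reversing it on wpesxjxh: w−10=m, p−1=o, e−10=u, s−1=r, x−10=n, j−1=i, x−10=n, h−1=g.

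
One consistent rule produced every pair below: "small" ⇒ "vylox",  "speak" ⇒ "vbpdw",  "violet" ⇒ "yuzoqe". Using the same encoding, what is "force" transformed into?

Shifts by position in small: pos 0: s→v (+3), pos 1: m→y (+12), pos 2: a→l (+11), pos 3: l→o (+3), pos 4: l→x (+12) — repeating every 3. The shifts repeat in a cycle of length 3: positions 0,1,… shift by +3, +12, +11, then the pattern repeats.
Applying it to force: f+3=i, o+12=a, r+11=c, c+3=f, e+12=q.

iacfq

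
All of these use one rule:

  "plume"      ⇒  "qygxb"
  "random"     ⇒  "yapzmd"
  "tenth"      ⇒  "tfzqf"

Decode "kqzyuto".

The output letters match the input read backwards, each shifted +12: plume reversed is emulp. Two steps: reverse the string, then apply a Caesar shift of +12.
Reversing it on kqzyuto: shift back: k−12=y, q−12=e, z−12=n, y−12=m, u−12=i, t−12=h, o−12=c → yenmihc; then reverse → chimney.

chimney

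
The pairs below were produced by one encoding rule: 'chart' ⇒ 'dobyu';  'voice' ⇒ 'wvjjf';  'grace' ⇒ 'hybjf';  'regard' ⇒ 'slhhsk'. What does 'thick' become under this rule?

uojjl

A repeating key of period 2 is used — shifts +1, +7 over and over.
Applying it to thick: t+1=u, h+7=o, i+1=j, c+7=j, k+1=l.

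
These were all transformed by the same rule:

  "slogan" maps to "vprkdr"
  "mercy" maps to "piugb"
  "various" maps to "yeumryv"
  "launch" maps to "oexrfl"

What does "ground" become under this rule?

jvryqh

Shifts by position in slogan: pos 0: s→v (+3), pos 1: l→p (+4), pos 2: o→r (+3), pos 3: g→k (+4) — repeating every 2. A repeating key of period 2 is used — shifts +3, +4 over and over.
On ground: g+3=j, r+4=v, o+3=r, u+4=y, n+3=q, d+4=h.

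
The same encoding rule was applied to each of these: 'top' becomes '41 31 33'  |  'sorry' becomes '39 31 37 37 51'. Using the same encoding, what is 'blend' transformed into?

t(#20)→41 and o(#15)→31: differences scale by 2, so n = 2·pos + 1. Each letter becomes 2×(its alphabet position, a=1..z=26) + 1.
Applying it to blend: b=2→5, l=12→25, e=5→11, n=14→29, d=4→9.

5 25 11 29 9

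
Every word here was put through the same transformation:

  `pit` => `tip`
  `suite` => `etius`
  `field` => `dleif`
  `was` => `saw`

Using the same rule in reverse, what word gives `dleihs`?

shield

The output letters match the input read backwards: pit reversed is tip. The word is simply reversed.
Undoing it on dleihs: then reverse → shield.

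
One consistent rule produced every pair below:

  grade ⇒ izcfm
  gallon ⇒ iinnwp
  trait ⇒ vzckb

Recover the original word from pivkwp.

nation

A repeating key of period 3 is used — shifts +2, +8, +2 over and over.
Decoding pivkwp: p−2=n, i−8=a, v−2=t, k−2=i, w−8=o, p−2=n.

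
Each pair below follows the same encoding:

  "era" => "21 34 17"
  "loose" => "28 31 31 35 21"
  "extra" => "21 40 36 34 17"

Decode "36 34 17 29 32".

tramp

e is letter #5 and maps to 21: an offset of 16. Letters become their 1-based position plus 16 (so a→17, b→18, …).
Reversing it on 36 34 17 29 32: 36→(36−16)÷1=20=t, 34→(34−16)÷1=18=r, 17→(17−16)÷1=1=a, 29→(29−16)÷1=13=m, 32→(32−16)÷1=16=p.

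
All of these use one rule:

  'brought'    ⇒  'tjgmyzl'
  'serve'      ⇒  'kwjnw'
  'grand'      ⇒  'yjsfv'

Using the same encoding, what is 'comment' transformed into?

ugeewfl

Compare letters: b→t is +18, r→j is +18, o→g is +18 — a constant shift. Each letter is shifted forward by 18 in the alphabet (a Caesar shift of +18).
On comment: c+18=u, o+18=g, m+18=e, m+18=e, e+18=w, n+18=f, t+18=l.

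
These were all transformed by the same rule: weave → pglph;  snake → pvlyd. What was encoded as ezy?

not

The output letters match the input read backwards, each shifted +11: weave reversed is evaew. The word is reversed, then every letter is shifted forward by 11.
Reversing it on ezy: shift back: e−11=t, z−11=o, y−11=n → ton; then reverse → not.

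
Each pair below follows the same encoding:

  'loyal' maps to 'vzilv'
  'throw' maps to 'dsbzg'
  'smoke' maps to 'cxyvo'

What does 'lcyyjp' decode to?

A repeating key of period 2 is used — shifts +10, +11 over and over.
Undoing it on lcyyjp: l−10=b, c−11=r, y−10=o, y−11=n, j−10=z, p−11=e.

bronze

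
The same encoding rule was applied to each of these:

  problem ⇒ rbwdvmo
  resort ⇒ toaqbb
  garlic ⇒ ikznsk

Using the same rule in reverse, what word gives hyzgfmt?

Shifts by position in problem: pos 0: p→r (+2), pos 1: r→b (+10), pos 2: o→w (+8), pos 3: b→d (+2), pos 4: l→v (+10), pos 5: e→m (+8) — repeating every 3. A repeating key of period 3 is used — shifts +2, +10, +8 over and over.
Undoing it on hyzgfmt: h−2=f, y−10=o, z−8=r, g−2=e, f−10=v, m−8=e, t−2=r.

forever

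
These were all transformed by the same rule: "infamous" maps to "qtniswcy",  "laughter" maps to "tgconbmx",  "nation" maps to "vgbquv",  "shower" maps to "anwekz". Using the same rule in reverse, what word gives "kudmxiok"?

coverage

Shifts by position in infamous: pos 0: i→q (+8), pos 1: n→t (+6), pos 2: f→n (+8), pos 3: a→i (+8), pos 4: m→s (+6), pos 5: o→w (+8) — repeating every 3. A repeating key of period 3 is used — shifts +8, +6, +8 over and over.
Reversing it on kudmxiok: k−8=c, u−6=o, d−8=v, m−8=e, x−6=r, i−8=a, o−8=g, k−6=e.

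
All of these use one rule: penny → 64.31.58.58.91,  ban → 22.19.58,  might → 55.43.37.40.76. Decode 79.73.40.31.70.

usher

With a=1..z=26, the number is 3·pos + 16.
Undoing it on 79.73.40.31.70: 79→(79−16)÷3=21=u, 73→(73−16)÷3=19=s, 40→(40−16)÷3=8=h, 31→(31−16)÷3=5=e, 70→(70−16)÷3=18=r.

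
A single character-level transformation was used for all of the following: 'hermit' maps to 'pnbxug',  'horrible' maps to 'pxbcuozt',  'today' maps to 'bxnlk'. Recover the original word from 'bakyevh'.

transit

In hermit: h→p is +8, e→n is +9, r→b is +10, m→x is +11 — the shift increases by 1 each position. Each letter shifts forward by (position + 8), i.e. 8, 9, 10, … — the shift grows by one for each successive letter.
Decoding bakyevh: b−8=t, a−9=r, k−10=a, y−11=n, e−12=s, v−13=i, h−14=t.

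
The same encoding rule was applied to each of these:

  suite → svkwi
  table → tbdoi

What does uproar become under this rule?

uqtrew

In suite: s→s is +0, u→v is +1, i→k is +2, t→w is +3 — the shift increases by 1 each position. Letter i (0-indexed) is shifted by i+0, so successive shifts are 0, 1, 2, ….
On uproar: u+0=u, p+1=q, r+2=t, o+3=r, a+4=e, r+5=w.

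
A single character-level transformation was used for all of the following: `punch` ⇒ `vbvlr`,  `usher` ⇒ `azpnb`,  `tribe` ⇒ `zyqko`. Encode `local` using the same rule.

rvkjv

Letter i (0-indexed) is shifted by i+6, so successive shifts are 6, 7, 8, ….
Applying it to local: l+6=r, o+7=v, c+8=k, a+9=j, l+10=v.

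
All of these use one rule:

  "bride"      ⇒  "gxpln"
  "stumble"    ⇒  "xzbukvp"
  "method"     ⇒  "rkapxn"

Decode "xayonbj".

In bride: b→g is +5, r→x is +6, i→p is +7, d→l is +8 — the shift increases by 1 each position. Each letter shifts forward by (position + 5), i.e. 5, 6, 7, … — the shift grows by one for each successive letter.
Reversing it on xayonbj: x−5=s, a−6=u, y−7=r, o−8=g, n−9=e, b−10=r, j−11=y.

surgery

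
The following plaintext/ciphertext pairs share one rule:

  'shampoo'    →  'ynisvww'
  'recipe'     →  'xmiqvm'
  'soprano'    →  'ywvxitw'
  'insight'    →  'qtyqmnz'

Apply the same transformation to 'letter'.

The rule splits by letter class: vowels +8, consonants +6.
For letter: l(cons)+6=r, e(vowel)+8=m, t(cons)+6=z, t(cons)+6=z, e(vowel)+8=m, r(cons)+6=x.

rmzzmx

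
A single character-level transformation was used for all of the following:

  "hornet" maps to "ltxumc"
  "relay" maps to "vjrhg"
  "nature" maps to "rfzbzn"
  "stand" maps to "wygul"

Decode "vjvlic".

In hornet: h→l is +4, o→t is +5, r→x is +6, n→u is +7 — the shift increases by 1 each position. Each letter shifts forward by (position + 4), i.e. 4, 5, 6, … — the shift grows by one for each successive letter.
Decoding vjvlic: v−4=r, j−5=e, v−6=p, l−7=e, i−8=a, c−9=t.

repeat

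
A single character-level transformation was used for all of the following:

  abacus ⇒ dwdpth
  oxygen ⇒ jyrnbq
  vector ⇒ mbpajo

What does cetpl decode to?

pluck

a(0)→d(3) and b(1)→w(22) fit y≡19x+3 (mod 26); the inverse of 19 mod 26 is 11. Treating letters as 0–25, the rule is x ↦ 19x + 3 (mod 26).
Reversing it on cetpl: c(2)→11·(2−3)≡15=p; e(4)→11·(4−3)≡11=l; t(19)→11·(19−3)≡20=u; p(15)→11·(15−3)≡2=c; l(11)→11·(11−3)≡10=k (all mod 26).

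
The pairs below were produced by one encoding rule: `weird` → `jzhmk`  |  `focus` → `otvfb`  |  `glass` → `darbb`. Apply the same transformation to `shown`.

This is an affine cipher: with a=0,…,z=25, each position x becomes (15x+17) mod 26.
On shown: s(18)→15·18+17≡1=b; h(7)→15·7+17≡18=s; o(14)→15·14+17≡19=t; w(22)→15·22+17≡9=j; n(13)→15·13+17≡4=e (all mod 26).

bstje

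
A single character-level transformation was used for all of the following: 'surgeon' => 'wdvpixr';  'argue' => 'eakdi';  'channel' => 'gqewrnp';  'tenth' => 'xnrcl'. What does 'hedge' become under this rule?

The shifts repeat in a cycle of length 2: positions 0,1,… shift by +4, +9, then the pattern repeats.
For hedge: h+4=l, e+9=n, d+4=h, g+9=p, e+4=i.

lnhpi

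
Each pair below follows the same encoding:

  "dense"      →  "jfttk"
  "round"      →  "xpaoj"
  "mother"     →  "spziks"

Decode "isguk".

The shifts repeat in a cycle of length 2: positions 0,1,… shift by +6, +1, then the pattern repeats.
Decoding isguk: i−6=c, s−1=r, g−6=a, u−1=t, k−6=e.

crate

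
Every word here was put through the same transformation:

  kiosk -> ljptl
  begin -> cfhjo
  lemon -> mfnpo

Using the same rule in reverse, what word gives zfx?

yew

Compare letters: k→l is +1, i→j is +1, o→p is +1 — a constant shift. Every letter moves 1 place later in the alphabet, wrapping around z→a.
Decoding zfx: z−1=y, f−1=e, x−1=w.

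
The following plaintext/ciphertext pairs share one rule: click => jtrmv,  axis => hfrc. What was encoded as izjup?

In click: c→j is +7, l→t is +8, i→r is +9, c→m is +10 — the shift increases by 1 each position. The shift increases by 1 at each position, starting from +7: 7, 8, 9, ….
Undoing it on izjup: i−7=b, z−8=r, j−9=a, u−10=k, p−11=e.

brake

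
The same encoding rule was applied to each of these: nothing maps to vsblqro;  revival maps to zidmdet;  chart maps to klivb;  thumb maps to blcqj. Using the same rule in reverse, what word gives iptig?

Shifts by position in nothing: pos 0: n→v (+8), pos 1: o→s (+4), pos 2: t→b (+8), pos 3: h→l (+4) — repeating every 2. The shifts repeat in a cycle of length 2: positions 0,1,… shift by +8, +4, then the pattern repeats.
Undoing it on iptig: i−8=a, p−4=l, t−8=l, i−4=e, g−8=y.

alley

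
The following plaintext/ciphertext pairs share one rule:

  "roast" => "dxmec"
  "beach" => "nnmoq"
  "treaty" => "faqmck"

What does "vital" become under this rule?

hrfmu

Shifts by position in roast: pos 0: r→d (+12), pos 1: o→x (+9), pos 2: a→m (+12), pos 3: s→e (+12), pos 4: t→c (+9) — repeating every 3. The shifts repeat in a cycle of length 3: positions 0,1,… shift by +12, +9, +12, then the pattern repeats.
For vital: v+12=h, i+9=r, t+12=f, a+12=m, l+9=u.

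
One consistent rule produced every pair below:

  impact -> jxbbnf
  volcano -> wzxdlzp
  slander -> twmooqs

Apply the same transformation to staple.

temqwq

Shifts by position in impact: pos 0: i→j (+1), pos 1: m→x (+11), pos 2: p→b (+12), pos 3: a→b (+1), pos 4: c→n (+11), pos 5: t→f (+12) — repeating every 3. It's a Vigenère-style cipher with numeric key [1,11,12]: position i shifts by key[i mod 3].
On staple: s+1=t, t+11=e, a+12=m, p+1=q, l+11=w, e+12=q.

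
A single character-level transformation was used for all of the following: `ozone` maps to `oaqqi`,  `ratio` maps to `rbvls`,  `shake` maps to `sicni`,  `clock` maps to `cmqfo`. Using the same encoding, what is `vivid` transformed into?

vjxlh

In ozone: o→o is +0, z→a is +1, o→q is +2, n→q is +3 — the shift increases by 1 each position. The shift increases by 1 at each position, starting from +0: 0, 1, 2, ….
On vivid: v+0=v, i+1=j, v+2=x, i+3=l, d+4=h.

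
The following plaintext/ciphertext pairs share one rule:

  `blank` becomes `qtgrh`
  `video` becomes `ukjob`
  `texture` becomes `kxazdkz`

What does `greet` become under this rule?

The output letters match the input read backwards, each shifted +6: blank reversed is knalb. Two steps: reverse the string, then apply a Caesar shift of +6.
Applying it to greet: reverse → teerg; then shift: t+6=z, e+6=k, e+6=k, r+6=x, g+6=m.

zkkxm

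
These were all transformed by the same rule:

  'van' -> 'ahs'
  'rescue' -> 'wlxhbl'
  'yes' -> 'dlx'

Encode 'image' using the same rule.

prhll

The shift depends on letter class: consonant v→a is +5, but vowel a→h is +7. Vowels shift forward by 7 and consonants shift forward by 5.
On image: i(vowel)+7=p, m(cons)+5=r, a(vowel)+7=h, g(cons)+5=l, e(vowel)+7=l.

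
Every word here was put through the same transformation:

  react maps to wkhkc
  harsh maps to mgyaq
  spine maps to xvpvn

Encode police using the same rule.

In react: r→w is +5, e→k is +6, a→h is +7, c→k is +8 — the shift increases by 1 each position. Each letter shifts forward by (position + 5), i.e. 5, 6, 7, … — the shift grows by one for each successive letter.
Applying it to police: p+5=u, o+6=u, l+7=s, i+8=q, c+9=l, e+10=o.

uusqlo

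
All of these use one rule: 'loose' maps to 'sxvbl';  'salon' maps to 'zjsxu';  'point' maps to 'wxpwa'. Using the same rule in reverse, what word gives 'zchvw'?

Shifts by position in loose: pos 0: l→s (+7), pos 1: o→x (+9), pos 2: o→v (+7), pos 3: s→b (+9) — repeating every 2. It's a Vigenère-style cipher with numeric key [7,9]: position i shifts by key[i mod 2].
Reversing it on zchvw: z−7=s, c−9=t, h−7=a, v−9=m, w−7=p.

stamp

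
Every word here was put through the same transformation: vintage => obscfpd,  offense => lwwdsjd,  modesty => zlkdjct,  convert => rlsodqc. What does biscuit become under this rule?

ybjrvbc

v(21)→o(14) and i(8)→b(1) fit y≡19x+5 (mod 26); the inverse of 19 mod 26 is 11. Each letter's alphabet position (a=0..z=25) is mapped through 19·x+5 mod 26 — an affine cipher.
On biscuit: b(1)→19·1+5≡24=y; i(8)→19·8+5≡1=b; s(18)→19·18+5≡9=j; c(2)→19·2+5≡17=r; u(20)→19·20+5≡21=v; i(8)→19·8+5≡1=b; t(19)→19·19+5≡2=c (all mod 26).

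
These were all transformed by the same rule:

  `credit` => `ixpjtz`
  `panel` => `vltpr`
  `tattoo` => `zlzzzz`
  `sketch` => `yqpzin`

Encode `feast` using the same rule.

The shift depends on letter class: consonant c→i is +6, but vowel e→p is +11. The rule splits by letter class: vowels +11, consonants +6.
On feast: f(cons)+6=l, e(vowel)+11=p, a(vowel)+11=l, s(cons)+6=y, t(cons)+6=z.

lplyz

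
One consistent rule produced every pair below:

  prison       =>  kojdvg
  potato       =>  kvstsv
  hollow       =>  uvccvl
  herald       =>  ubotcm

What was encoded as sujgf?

thing

p(15)→k(10) and r(17)→o(14) fit y≡15x+19 (mod 26); the inverse of 15 mod 26 is 7. This is an affine cipher: with a=0,…,z=25, each position x becomes (15x+19) mod 26.
Reversing it on sujgf: s(18)→7·(18−19)≡19=t; u(20)→7·(20−19)≡7=h; j(9)→7·(9−19)≡8=i; g(6)→7·(6−19)≡13=n; f(5)→7·(5−19)≡6=g (all mod 26).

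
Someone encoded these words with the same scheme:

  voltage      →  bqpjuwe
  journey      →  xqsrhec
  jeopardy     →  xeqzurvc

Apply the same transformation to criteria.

This is an affine cipher: with a=0,…,z=25, each position x becomes (9x+20) mod 26.
Applying it to criteria: c(2)→9·2+20≡12=m; r(17)→9·17+20≡17=r; i(8)→9·8+20≡14=o; t(19)→9·19+20≡9=j; e(4)→9·4+20≡4=e; r(17)→9·17+20≡17=r; i(8)→9·8+20≡14=o; a(0)→9·0+20≡20=u (all mod 26).

mrojerou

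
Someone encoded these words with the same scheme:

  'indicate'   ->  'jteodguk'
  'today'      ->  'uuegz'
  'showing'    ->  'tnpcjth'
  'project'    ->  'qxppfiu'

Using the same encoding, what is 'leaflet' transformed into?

mkblmku

Shifts by position in indicate: pos 0: i→j (+1), pos 1: n→t (+6), pos 2: d→e (+1), pos 3: i→o (+6) — repeating every 2. A repeating key of period 2 is used — shifts +1, +6 over and over.
On leaflet: l+1=m, e+6=k, a+1=b, f+6=l, l+1=m, e+6=k, t+1=u.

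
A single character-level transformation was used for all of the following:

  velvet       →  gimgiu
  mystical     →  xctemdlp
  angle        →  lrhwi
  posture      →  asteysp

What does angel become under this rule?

lrhpp

A repeating key of period 3 is used — shifts +11, +4, +1 over and over.
Applying it to angel: a+11=l, n+4=r, g+1=h, e+11=p, l+4=p.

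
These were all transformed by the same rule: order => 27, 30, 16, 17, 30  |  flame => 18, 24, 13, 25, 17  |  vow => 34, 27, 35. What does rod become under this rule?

The number is (letter's place in the alphabet, a=1) + 12.
For rod: r=18→30, o=15→27, d=4→16.

30, 27, 16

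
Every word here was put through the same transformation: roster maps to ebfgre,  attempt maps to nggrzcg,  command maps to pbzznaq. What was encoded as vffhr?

Compare letters: r→e is +13, o→b is +13, s→f is +13 — a constant shift. Every letter moves 13 places later in the alphabet, wrapping around z→a.
Undoing it on vffhr: v−13=i, f−13=s, f−13=s, h−13=u, r−13=e.

issue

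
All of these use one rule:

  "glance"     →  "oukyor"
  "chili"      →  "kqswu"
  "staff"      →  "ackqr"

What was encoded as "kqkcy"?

In glance: g→o is +8, l→u is +9, a→k is +10, n→y is +11 — the shift increases by 1 each position. Each letter shifts forward by (position + 8), i.e. 8, 9, 10, … — the shift grows by one for each successive letter.
Undoing it on kqkcy: k−8=c, q−9=h, k−10=a, c−11=r, y−12=m.

charm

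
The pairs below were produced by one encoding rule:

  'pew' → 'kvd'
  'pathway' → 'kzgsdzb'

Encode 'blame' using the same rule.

Each pair mirrors across the alphabet (p↔k, e↔v, w↔d): positions sum to 25. Letters are reflected about the middle of the alphabet (position → 25−position): Atbash.
Applying it to blame: b↔y, l↔o, a↔z, m↔n, e↔v.

yoznv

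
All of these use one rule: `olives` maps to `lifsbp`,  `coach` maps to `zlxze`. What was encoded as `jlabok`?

modern

Compare letters: o→l is +23, l→i is +23, i→f is +23 — a constant shift. Each letter is shifted forward by 23 in the alphabet (a Caesar shift of +23).
Undoing it on jlabok: j−23=m, l−23=o, a−23=d, b−23=e, o−23=r, k−23=n.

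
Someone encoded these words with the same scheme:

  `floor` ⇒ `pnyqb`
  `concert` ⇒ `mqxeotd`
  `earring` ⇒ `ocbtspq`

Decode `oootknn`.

Shifts by position in floor: pos 0: f→p (+10), pos 1: l→n (+2), pos 2: o→y (+10), pos 3: o→q (+2) — repeating every 2. It's a Vigenère-style cipher with numeric key [10,2]: position i shifts by key[i mod 2].
Decoding oootknn: o−10=e, o−2=m, o−10=e, t−2=r, k−10=a, n−2=l, n−10=d.

emerald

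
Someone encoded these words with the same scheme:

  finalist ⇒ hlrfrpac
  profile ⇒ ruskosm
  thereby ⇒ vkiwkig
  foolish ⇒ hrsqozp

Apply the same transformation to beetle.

dhiyrl

Each letter shifts forward by (position + 2), i.e. 2, 3, 4, … — the shift grows by one for each successive letter.
On beetle: b+2=d, e+3=h, e+4=i, t+5=y, l+6=r, e+7=l.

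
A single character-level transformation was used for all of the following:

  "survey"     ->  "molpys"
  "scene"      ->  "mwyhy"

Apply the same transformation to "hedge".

byxay

Compare letters: s→m is +20, u→o is +20, r→l is +20 — a constant shift. It's a constant shift of +20 (ROT20).
Applying it to hedge: h+20=b, e+20=y, d+20=x, g+20=a, e+20=y.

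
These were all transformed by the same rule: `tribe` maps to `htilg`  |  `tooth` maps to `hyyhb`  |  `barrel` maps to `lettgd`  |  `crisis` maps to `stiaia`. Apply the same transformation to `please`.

t(19)→h(7) and r(17)→t(19) fit y≡7x+4 (mod 26); the inverse of 7 mod 26 is 15. This is an affine cipher: with a=0,…,z=25, each position x becomes (7x+4) mod 26.
On please: p(15)→7·15+4≡5=f; l(11)→7·11+4≡3=d; e(4)→7·4+4≡6=g; a(0)→7·0+4≡4=e; s(18)→7·18+4≡0=a; e(4)→7·4+4≡6=g (all mod 26).

fdgeag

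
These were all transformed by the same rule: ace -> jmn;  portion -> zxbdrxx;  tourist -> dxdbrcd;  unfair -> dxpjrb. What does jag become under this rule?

tjq

The shift depends on letter class: consonant c→m is +10, but vowel a→j is +9. Vowels shift forward by 9 and consonants shift forward by 10.
Applying it to jag: j(cons)+10=t, a(vowel)+9=j, g(cons)+10=q.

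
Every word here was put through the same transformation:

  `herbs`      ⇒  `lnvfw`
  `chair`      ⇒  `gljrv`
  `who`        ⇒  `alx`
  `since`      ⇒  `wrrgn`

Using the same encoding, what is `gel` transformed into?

The rule splits by letter class: vowels +9, consonants +4.
On gel: g(cons)+4=k, e(vowel)+9=n, l(cons)+4=p.

knp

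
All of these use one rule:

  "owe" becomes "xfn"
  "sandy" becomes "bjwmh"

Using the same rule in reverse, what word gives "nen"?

Each letter is shifted forward by 9 in the alphabet (a Caesar shift of +9).
Reversing it on nen: n−9=e, e−9=v, n−9=e.

eve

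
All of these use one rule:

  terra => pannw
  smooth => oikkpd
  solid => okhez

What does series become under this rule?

oaneao

Compare letters: t→p is +22, e→a is +22, r→n is +22 — a constant shift. This is a Caesar cipher with shift 22.
For series: s+22=o, e+22=a, r+22=n, i+22=e, e+22=a, s+22=o.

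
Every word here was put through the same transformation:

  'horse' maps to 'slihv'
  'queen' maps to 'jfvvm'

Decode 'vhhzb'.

essay

Each pair mirrors across the alphabet (h↔s, o↔l, r↔i): positions sum to 25. Letters are reflected about the middle of the alphabet (position → 25−position): Atbash.
Reversing it on vhhzb: v↔e, h↔s, h↔s, z↔a, b↔y.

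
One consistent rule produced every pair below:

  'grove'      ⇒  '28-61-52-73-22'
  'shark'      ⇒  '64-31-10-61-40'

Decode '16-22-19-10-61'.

cedar

g(#7)→28 and r(#18)→61: differences scale by 3, so n = 3·pos + 7. The formula is n = 3×(alphabet index, a=1) + 7.
Reversing it on 16-22-19-10-61: 16→(16−7)÷3=3=c, 22→(22−7)÷3=5=e, 19→(19−7)÷3=4=d, 10→(10−7)÷3=1=a, 61→(61−7)÷3=18=r.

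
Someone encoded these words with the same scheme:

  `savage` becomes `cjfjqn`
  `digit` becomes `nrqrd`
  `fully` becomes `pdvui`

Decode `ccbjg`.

straw

Shifts by position in savage: pos 0: s→c (+10), pos 1: a→j (+9), pos 2: v→f (+10), pos 3: a→j (+9) — repeating every 2. The shifts repeat in a cycle of length 2: positions 0,1,… shift by +10, +9, then the pattern repeats.
Reversing it on ccbjg: c−10=s, c−9=t, b−10=r, j−9=a, g−10=w.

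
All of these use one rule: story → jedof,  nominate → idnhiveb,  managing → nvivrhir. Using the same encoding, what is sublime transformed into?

This is an affine cipher: with a=0,…,z=25, each position x becomes (21x+21) mod 26.
Applying it to sublime: s(18)→21·18+21≡9=j; u(20)→21·20+21≡25=z; b(1)→21·1+21≡16=q; l(11)→21·11+21≡18=s; i(8)→21·8+21≡7=h; m(12)→21·12+21≡13=n; e(4)→21·4+21≡1=b (all mod 26).

jzqshnb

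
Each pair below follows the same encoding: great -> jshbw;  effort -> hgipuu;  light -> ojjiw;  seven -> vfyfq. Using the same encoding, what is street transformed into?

Shifts by position in great: pos 0: g→j (+3), pos 1: r→s (+1), pos 2: e→h (+3), pos 3: a→b (+1) — repeating every 2. It's a Vigenère-style cipher with numeric key [3,1]: position i shifts by key[i mod 2].
Applying it to street: s+3=v, t+1=u, r+3=u, e+1=f, e+3=h, t+1=u.

vuufhu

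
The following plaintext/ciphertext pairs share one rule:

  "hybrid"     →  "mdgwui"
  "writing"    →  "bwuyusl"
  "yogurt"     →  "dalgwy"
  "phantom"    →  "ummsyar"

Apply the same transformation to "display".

Two shifts are in play — +12 for a/e/i/o/u, +5 for every other letter.
On display: d(cons)+5=i, i(vowel)+12=u, s(cons)+5=x, p(cons)+5=u, l(cons)+5=q, a(vowel)+12=m, y(cons)+5=d.

iuxuqmd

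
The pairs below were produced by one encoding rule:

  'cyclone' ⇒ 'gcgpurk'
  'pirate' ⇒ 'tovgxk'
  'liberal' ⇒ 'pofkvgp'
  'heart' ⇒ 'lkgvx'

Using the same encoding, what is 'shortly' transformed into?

wluvxpc

Vowels shift forward by 6 and consonants shift forward by 4.
For shortly: s(cons)+4=w, h(cons)+4=l, o(vowel)+6=u, r(cons)+4=v, t(cons)+4=x, l(cons)+4=p, y(cons)+4=c.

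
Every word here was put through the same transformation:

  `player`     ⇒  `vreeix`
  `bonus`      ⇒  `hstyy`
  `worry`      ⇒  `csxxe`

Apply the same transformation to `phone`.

The shift depends on letter class: consonant p→v is +6, but vowel a→e is +4. Vowels shift forward by 4 and consonants shift forward by 6.
Applying it to phone: p(cons)+6=v, h(cons)+6=n, o(vowel)+4=s, n(cons)+6=t, e(vowel)+4=i.

vnsti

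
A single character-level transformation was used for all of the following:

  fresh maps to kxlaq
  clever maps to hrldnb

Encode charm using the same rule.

Each letter shifts forward by (position + 5), i.e. 5, 6, 7, … — the shift grows by one for each successive letter.
For charm: c+5=h, h+6=n, a+7=h, r+8=z, m+9=v.

hnhzv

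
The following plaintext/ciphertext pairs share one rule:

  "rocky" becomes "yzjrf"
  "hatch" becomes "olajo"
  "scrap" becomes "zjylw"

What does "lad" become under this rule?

The shift depends on letter class: consonant r→y is +7, but vowel o→z is +11. The rule splits by letter class: vowels +11, consonants +7.
Applying it to lad: l(cons)+7=s, a(vowel)+11=l, d(cons)+7=k.

slk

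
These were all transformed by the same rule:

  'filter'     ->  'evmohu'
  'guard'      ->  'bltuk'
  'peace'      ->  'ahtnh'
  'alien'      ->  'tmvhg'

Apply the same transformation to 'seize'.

rhvwh

f(5)→e(4) and i(8)→v(21) fit y≡23x+19 (mod 26); the inverse of 23 mod 26 is 17. Treating letters as 0–25, the rule is x ↦ 23x + 19 (mod 26).
On seize: s(18)→23·18+19≡17=r; e(4)→23·4+19≡7=h; i(8)→23·8+19≡21=v; z(25)→23·25+19≡22=w; e(4)→23·4+19≡7=h (all mod 26).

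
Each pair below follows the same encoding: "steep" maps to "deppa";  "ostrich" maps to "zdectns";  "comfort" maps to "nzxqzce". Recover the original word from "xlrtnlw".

magical

Compare letters: s→d is +11, t→e is +11, e→p is +11 — a constant shift. This is a Caesar cipher with shift 11.
Reversing it on xlrtnlw: x−11=m, l−11=a, r−11=g, t−11=i, n−11=c, l−11=a, w−11=l.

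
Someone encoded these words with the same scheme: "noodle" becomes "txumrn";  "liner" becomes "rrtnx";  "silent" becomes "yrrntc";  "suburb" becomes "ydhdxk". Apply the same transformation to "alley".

It's a Vigenère-style cipher with numeric key [6,9]: position i shifts by key[i mod 2].
Applying it to alley: a+6=g, l+9=u, l+6=r, e+9=n, y+6=e.

gurne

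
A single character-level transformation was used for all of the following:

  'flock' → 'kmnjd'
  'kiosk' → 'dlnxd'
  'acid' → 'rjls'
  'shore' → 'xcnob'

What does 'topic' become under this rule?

f(5)→k(10) and l(11)→m(12) fit y≡9x+17 (mod 26); the inverse of 9 mod 26 is 3. This is an affine cipher: with a=0,…,z=25, each position x becomes (9x+17) mod 26.
Applying it to topic: t(19)→9·19+17≡6=g; o(14)→9·14+17≡13=n; p(15)→9·15+17≡22=w; i(8)→9·8+17≡11=l; c(2)→9·2+17≡9=j (all mod 26).

gnwlj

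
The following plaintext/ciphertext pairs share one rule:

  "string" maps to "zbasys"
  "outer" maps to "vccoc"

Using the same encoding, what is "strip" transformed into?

In string: s→z is +7, t→b is +8, r→a is +9, i→s is +10 — the shift increases by 1 each position. The shift increases by 1 at each position, starting from +7: 7, 8, 9, ….
Applying it to strip: s+7=z, t+8=b, r+9=a, i+10=s, p+11=a.

zbasa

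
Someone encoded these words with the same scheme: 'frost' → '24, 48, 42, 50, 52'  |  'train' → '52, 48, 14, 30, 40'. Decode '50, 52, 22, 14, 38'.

steam

Each letter becomes 2×(its alphabet position, a=1..z=26) + 12.
Decoding 50, 52, 22, 14, 38: 50→(50−12)÷2=19=s, 52→(52−12)÷2=20=t, 22→(22−12)÷2=5=e, 14→(14−12)÷2=1=a, 38→(38−12)÷2=13=m.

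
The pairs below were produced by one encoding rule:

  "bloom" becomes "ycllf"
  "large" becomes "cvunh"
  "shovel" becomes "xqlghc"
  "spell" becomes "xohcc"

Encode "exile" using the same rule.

b(1)→y(24) and l(11)→c(2) fit y≡3x+21 (mod 26); the inverse of 3 mod 26 is 9. Each letter's alphabet position (a=0..z=25) is mapped through 3·x+21 mod 26 — an affine cipher.
On exile: e(4)→3·4+21≡7=h; x(23)→3·23+21≡12=m; i(8)→3·8+21≡19=t; l(11)→3·11+21≡2=c; e(4)→3·4+21≡7=h (all mod 26).

hmtch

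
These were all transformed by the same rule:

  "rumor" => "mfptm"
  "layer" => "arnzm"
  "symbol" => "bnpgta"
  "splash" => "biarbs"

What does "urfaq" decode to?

vault

This is an affine cipher: with a=0,…,z=25, each position x becomes (15x+17) mod 26.
Decoding urfaq: u(20)→7·(20−17)≡21=v; r(17)→7·(17−17)≡0=a; f(5)→7·(5−17)≡20=u; a(0)→7·(0−17)≡11=l; q(16)→7·(16−17)≡19=t (all mod 26).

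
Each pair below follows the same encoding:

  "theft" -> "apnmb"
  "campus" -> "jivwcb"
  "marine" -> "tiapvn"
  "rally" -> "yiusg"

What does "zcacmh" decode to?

survey

Shifts by position in theft: pos 0: t→a (+7), pos 1: h→p (+8), pos 2: e→n (+9), pos 3: f→m (+7), pos 4: t→b (+8) — repeating every 3. It's a Vigenère-style cipher with numeric key [7,8,9]: position i shifts by key[i mod 3].
Reversing it on zcacmh: z−7=s, c−8=u, a−9=r, c−7=v, m−8=e, h−9=y.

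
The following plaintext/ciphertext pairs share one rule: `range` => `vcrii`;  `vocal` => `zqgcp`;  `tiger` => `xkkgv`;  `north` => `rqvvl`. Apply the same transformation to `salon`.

Shifts by position in range: pos 0: r→v (+4), pos 1: a→c (+2), pos 2: n→r (+4), pos 3: g→i (+2) — repeating every 2. It's a Vigenère-style cipher with numeric key [4,2]: position i shifts by key[i mod 2].
On salon: s+4=w, a+2=c, l+4=p, o+2=q, n+4=r.

wcpqr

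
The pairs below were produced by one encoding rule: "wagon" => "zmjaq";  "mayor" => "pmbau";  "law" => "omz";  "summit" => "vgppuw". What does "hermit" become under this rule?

kqupuw

The shift depends on letter class: consonant w→z is +3, but vowel a→m is +12. Two shifts are in play — +12 for a/e/i/o/u, +3 for every other letter.
For hermit: h(cons)+3=k, e(vowel)+12=q, r(cons)+3=u, m(cons)+3=p, i(vowel)+12=u, t(cons)+3=w.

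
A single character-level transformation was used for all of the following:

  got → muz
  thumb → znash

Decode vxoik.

Compare letters: g→m is +6, o→u is +6, t→z is +6 — a constant shift. This is a Caesar cipher with shift 6.
Undoing it on vxoik: v−6=p, x−6=r, o−6=i, i−6=c, k−6=e.

price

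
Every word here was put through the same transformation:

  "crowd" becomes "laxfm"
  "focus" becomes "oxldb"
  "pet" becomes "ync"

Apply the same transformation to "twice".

cfrln

It's a constant shift of +9 (ROT9).
Applying it to twice: t+9=c, w+9=f, i+9=r, c+9=l, e+9=n.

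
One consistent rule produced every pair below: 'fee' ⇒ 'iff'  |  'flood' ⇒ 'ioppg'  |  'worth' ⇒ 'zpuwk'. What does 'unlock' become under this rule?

The shift depends on letter class: consonant f→i is +3, but vowel e→f is +1. The rule splits by letter class: vowels +1, consonants +3.
For unlock: u(vowel)+1=v, n(cons)+3=q, l(cons)+3=o, o(vowel)+1=p, c(cons)+3=f, k(cons)+3=n.

vqopfn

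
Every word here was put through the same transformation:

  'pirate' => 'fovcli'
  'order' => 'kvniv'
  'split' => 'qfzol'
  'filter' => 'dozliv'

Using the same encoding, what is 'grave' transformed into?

p(15)→f(5) and i(8)→o(14) fit y≡21x+2 (mod 26); the inverse of 21 mod 26 is 5. Treating letters as 0–25, the rule is x ↦ 21x + 2 (mod 26).
On grave: g(6)→21·6+2≡24=y; r(17)→21·17+2≡21=v; a(0)→21·0+2≡2=c; v(21)→21·21+2≡1=b; e(4)→21·4+2≡8=i (all mod 26).

yvcbi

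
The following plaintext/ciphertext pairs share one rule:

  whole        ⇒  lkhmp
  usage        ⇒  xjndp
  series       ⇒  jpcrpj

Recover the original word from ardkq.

Each letter's alphabet position (a=0..z=25) is mapped through 7·x+13 mod 26 — an affine cipher.
Decoding ardkq: a(0)→15·(0−13)≡13=n; r(17)→15·(17−13)≡8=i; d(3)→15·(3−13)≡6=g; k(10)→15·(10−13)≡7=h; q(16)→15·(16−13)≡19=t (all mod 26).

night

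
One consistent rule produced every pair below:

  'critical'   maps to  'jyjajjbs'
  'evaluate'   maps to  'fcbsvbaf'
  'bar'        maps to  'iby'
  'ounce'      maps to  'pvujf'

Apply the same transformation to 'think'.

The shift depends on letter class: consonant c→j is +7, but vowel i→j is +1. Vowels shift forward by 1 and consonants shift forward by 7.
For think: t(cons)+7=a, h(cons)+7=o, i(vowel)+1=j, n(cons)+7=u, k(cons)+7=r.

aojur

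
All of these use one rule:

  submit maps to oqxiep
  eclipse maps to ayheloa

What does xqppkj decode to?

Compare letters: s→o is +22, u→q is +22, b→x is +22 — a constant shift. Every letter moves 22 places later in the alphabet, wrapping around z→a.
Reversing it on xqppkj: x−22=b, q−22=u, p−22=t, p−22=t, k−22=o, j−22=n.

button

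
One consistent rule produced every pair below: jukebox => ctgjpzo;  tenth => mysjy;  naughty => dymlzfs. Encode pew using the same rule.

bju

The output letters match the input read backwards, each shifted +5: jukebox reversed is xobekuj. Read the word backwards and shift each letter +5.
Applying it to pew: reverse → wep; then shift: w+5=b, e+5=j, p+5=u.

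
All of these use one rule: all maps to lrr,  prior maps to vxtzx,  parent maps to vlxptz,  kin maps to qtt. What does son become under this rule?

The rule splits by letter class: vowels +11, consonants +6.
For son: s(cons)+6=y, o(vowel)+11=z, n(cons)+6=t.

yzt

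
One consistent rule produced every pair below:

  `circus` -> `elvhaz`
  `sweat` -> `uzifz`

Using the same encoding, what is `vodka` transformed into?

xrhpg

In circus: c→e is +2, i→l is +3, r→v is +4, c→h is +5 — the shift increases by 1 each position. Each letter shifts forward by (position + 2), i.e. 2, 3, 4, … — the shift grows by one for each successive letter.
Applying it to vodka: v+2=x, o+3=r, d+4=h, k+5=p, a+6=g.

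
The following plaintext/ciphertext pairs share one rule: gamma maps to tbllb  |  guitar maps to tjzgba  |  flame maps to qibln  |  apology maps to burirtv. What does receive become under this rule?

anhnzmn

g(6)→t(19) and a(0)→b(1) fit y≡3x+1 (mod 26); the inverse of 3 mod 26 is 9. Treating letters as 0–25, the rule is x ↦ 3x + 1 (mod 26).
Applying it to receive: r(17)→3·17+1≡0=a; e(4)→3·4+1≡13=n; c(2)→3·2+1≡7=h; e(4)→3·4+1≡13=n; i(8)→3·8+1≡25=z; v(21)→3·21+1≡12=m; e(4)→3·4+1≡13=n (all mod 26).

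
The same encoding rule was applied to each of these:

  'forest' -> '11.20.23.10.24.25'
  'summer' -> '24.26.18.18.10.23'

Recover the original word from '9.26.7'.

f is letter #6 and maps to 11: an offset of 5. Letters become their 1-based position plus 5 (so a→6, b→7, …).
Reversing it on 9.26.7: 9→(9−5)÷1=4=d, 26→(26−5)÷1=21=u, 7→(7−5)÷1=2=b.

dub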